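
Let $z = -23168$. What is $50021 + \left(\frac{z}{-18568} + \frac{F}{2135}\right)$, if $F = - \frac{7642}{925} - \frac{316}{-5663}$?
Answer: $\frac{1298447766190766559}{25957407447125} \approx 50022.0$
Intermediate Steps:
$F = - \frac{42984346}{5238275}$ ($F = \left(-7642\right) \frac{1}{925} - - \frac{316}{5663} = - \frac{7642}{925} + \frac{316}{5663} = - \frac{42984346}{5238275} \approx -8.2058$)
$50021 + \left(\frac{z}{-18568} + \frac{F}{2135}\right) = 50021 - \left(- \frac{2896}{2321} + \frac{42984346}{11183717125}\right) = 50021 - - \frac{32288278126934}{25957407447125} = 50021 + \left(\frac{2896}{2321} - \frac{42984346}{11183717125}\right) = 50021 + \frac{32288278126934}{25957407447125} = \frac{1298447766190766559}{25957407447125}$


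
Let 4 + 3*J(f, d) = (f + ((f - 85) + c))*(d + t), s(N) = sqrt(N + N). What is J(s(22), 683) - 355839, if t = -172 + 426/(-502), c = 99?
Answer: -266155099/753 + 512192*sqrt(11)/753 ≈ -3.5120e+5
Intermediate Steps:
s(N) = sqrt(2)*sqrt(N) (s(N) = sqrt(2*N) = sqrt(2)*sqrt(N))
t = -43385/251 (t = -172 + 426*(-1/502) = -172 - 213/251 = -43385/251 ≈ -172.85)
J(f, d) = -4/3 + (14 + 2*f)*(-43385/251 + d)/3 (J(f, d) = -4/3 + ((f + ((f - 85) + 99))*(d - 43385/251))/3 = -4/3 + ((f + ((-85 + f) + 99))*(-43385/251 + d))/3 = -4/3 + ((f + (14 + f))*(-43385/251 + d))/3 = -4/3 + ((14 + 2*f)*(-43385/251 + d))/3 = -4/3 + (14 + 2*f)*(-43385/251 + d)/3)
J(s(22), 683) - 355839 = (-202798/251 - 86770*sqrt(2)*sqrt(22)/753 + (14/3)*683 + (2/3)*683*(sqrt(2)*sqrt(22))) - 355839 = (-202798/251 - 173540*sqrt(11)/753 + 9562/3 + (2/3)*683*(2*sqrt(11))) - 355839 = (-202798/251 - 173540*sqrt(11)/753 + 9562/3 + 2732*sqrt(11)/3) - 355839 = (1791668/753 + 512192*sqrt(11)/753) - 355839 = -266155099/753 + 512192*sqrt(11)/753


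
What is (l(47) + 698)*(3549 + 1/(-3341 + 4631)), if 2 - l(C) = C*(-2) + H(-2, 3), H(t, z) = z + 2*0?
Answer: 3621364901/1290 ≈ 2.8073e+6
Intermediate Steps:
H(t, z) = z (H(t, z) = z + 0 = z)
l(C) = -1 + 2*C (l(C) = 2 - (C*(-2) + 3) = 2 - (-2*C + 3) = 2 - (3 - 2*C) = 2 + (-3 + 2*C) = -1 + 2*C)
(l(47) + 698)*(3549 + 1/(-3341 + 4631)) = ((-1 + 2*47) + 698)*(3549 + 1/(-3341 + 4631)) = ((-1 + 94) + 698)*(3549 + 1/1290) = (93 + 698)*(3549 + 1/1290) = 791*(4578211/1290) = 3621364901/1290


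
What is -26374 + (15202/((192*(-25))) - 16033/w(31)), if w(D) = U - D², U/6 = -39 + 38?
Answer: -61177650167/2320800 ≈ -26361.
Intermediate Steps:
U = -6 (U = 6*(-39 + 38) = 6*(-1) = -6)
w(D) = -6 - D²
-26374 + (15202/((192*(-25))) - 16033/w(31)) = -26374 + (15202/((192*(-25))) - 16033/(-6 - 1*31²)) = -26374 + (15202/(-4800) - 16033/(-6 - 1*961)) = -26374 + (15202*(-1/4800) - 16033/(-6 - 961)) = -26374 + (-7601/2400 - 16033/(-967)) = -26374 + (-7601/2400 - 16033*(-1/967)) = -26374 + (-7601/2400 + 16033/967) = -26374 + 31129033/2320800 = -61177650167/2320800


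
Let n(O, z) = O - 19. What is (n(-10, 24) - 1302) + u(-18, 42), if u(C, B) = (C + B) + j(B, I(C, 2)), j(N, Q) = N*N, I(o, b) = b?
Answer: 457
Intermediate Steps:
n(O, z) = -19 + O
j(N, Q) = N²
u(C, B) = B + C + B² (u(C, B) = (C + B) + B² = (B + C) + B² = B + C + B²)
(n(-10, 24) - 1302) + u(-18, 42) = ((-19 - 10) - 1302) + (42 - 18 + 42²) = (-29 - 1302) + (42 - 18 + 1764) = -1331 + 1788 = 457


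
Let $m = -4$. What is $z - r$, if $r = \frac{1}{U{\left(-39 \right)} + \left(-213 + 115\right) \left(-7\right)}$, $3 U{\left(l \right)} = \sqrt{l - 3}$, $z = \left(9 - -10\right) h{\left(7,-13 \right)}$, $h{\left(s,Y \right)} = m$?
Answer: $\frac{- 76 \sqrt{42} + 156411 i}{\sqrt{42} - 2058 i} \approx -76.001 + 4.5904 \cdot 10^{-6} i$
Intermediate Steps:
$h{\left(s,Y \right)} = -4$
$z = -76$ ($z = \left(9 - -10\right) \left(-4\right) = \left(9 + 10\right) \left(-4\right) = 19 \left(-4\right) = -76$)
$U{\left(l \right)} = \frac{\sqrt{-3 + l}}{3}$ ($U{\left(l \right)} = \frac{\sqrt{l - 3}}{3} = \frac{\sqrt{-3 + l}}{3}$)
$r = \frac{1}{686 + \frac{i \sqrt{42}}{3}}$ ($r = \frac{1}{\frac{\sqrt{-3 - 39}}{3} + \left(-213 + 115\right) \left(-7\right)} = \frac{1}{\frac{\sqrt{-42}}{3} - -686} = \frac{1}{\frac{i \sqrt{42}}{3} + 686} = \frac{1}{686 + \frac{i \sqrt{42}}{3}} \approx 0.0014577 - 4.59 \cdot 10^{-6} i$)
$z - r = -76 - \left(\frac{147}{100843} - \frac{i \sqrt{42}}{1411802}\right) = - \frac{7664215}{100843} + \frac{i \sqrt{42}}{1411802}$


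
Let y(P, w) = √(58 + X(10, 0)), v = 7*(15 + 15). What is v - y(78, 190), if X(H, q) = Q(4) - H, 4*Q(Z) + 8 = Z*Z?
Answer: 210 - 5*√2 ≈ 202.93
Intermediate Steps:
Q(Z) = -2 + Z²/4 (Q(Z) = -2 + (Z*Z)/4 = -2 + Z²/4)
v = 210 (v = 7*30 = 210)
X(H, q) = 2 - H (X(H, q) = (-2 + (¼)*4²) - H = (-2 + (¼)*16) - H = (-2 + 4) - H = 2 - H)
y(P, w) = 5*√2 (y(P, w) = √(58 + (2 - 1*10)) = √(58 + (2 - 10)) = √(58 - 8) = √50 = 5*√2)
v - y(78, 190) = 210 - 5*√2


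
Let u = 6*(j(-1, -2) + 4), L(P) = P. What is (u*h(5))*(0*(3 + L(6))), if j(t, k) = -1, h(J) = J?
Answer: 0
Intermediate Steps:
u = 18 (u = 6*(-1 + 4) = 6*3 = 18)
(u*h(5))*(0*(3 + L(6))) = (18*5)*(0*(3 + 6)) = 90*(0*9) = 90*0 = 0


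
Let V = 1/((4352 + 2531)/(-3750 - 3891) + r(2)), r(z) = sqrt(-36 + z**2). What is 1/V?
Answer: -6883/7641 + 4*I*sqrt(2) ≈ -0.9008 + 5.6569*I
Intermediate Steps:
V = 1/(-6883/7641 + 4*I*sqrt(2)) (V = 1/((4352 + 2531)/(-3750 - 3891) + sqrt(-36 + 2**2)) = 1/(6883/(-7641) + sqrt(-36 + 4)) = 1/(6883*(-1/7641) + sqrt(-32)) = 1/(-6883/7641 + 4*I*sqrt(2)) ≈ -0.027454 - 0.17241*I)
1/V = 1/(-52593003/1915691881 - 233539524*I*sqrt(2)/1915691881)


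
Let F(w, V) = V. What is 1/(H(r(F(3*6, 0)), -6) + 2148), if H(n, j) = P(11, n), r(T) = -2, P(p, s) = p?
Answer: 1/2159 ≈ 0.00046318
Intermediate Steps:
H(n, j) = 11
1/(H(r(F(3*6, 0)), -6) + 2148) = 1/(11 + 2148) = 1/2159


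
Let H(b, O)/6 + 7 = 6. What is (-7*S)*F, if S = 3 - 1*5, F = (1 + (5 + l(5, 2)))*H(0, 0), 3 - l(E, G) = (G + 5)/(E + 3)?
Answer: -1365/2 ≈ -682.50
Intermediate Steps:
H(b, O) = -6 (H(b, O) = -42 + 6*6 = -42 + 36 = -6)
l(E, G) = 3 - (5 + G)/(3 + E) (l(E, G) = 3 - (G + 5)/(E + 3) = 3 - (5 + G)/(3 + E))
F = -195/4 (F = (1 + (5 + (4 - 1*2 + 3*5)/(3 + 5)))*(-6) = (1 + (5 + (4 - 2 + 15)/8))*(-6) = (1 + (5 + (⅛)*17))*(-6) = (1 + (5 + 17/8))*(-6) = (1 + 57/8)*(-6) = (65/8)*(-6) = -195/4 ≈ -48.750)
S = -2 (S = 3 - 5 = -2)
(-7*S)*F = -7*(-2)*(-195/4) = 14*(-195/4) = -1365/2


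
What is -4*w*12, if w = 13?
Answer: -624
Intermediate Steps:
-4*w*12 = -52*12 = -624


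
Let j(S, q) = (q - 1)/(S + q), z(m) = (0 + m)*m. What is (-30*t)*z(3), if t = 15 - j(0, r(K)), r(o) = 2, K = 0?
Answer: -3915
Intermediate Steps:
z(m) = m² (z(m) = m*m = m²)
j(S, q) = (-1 + q)/(S + q)
t = 29/2 (t = 15 - (-1 + 2)/(0 + 2) = 15 - 1/2 = 15 - 1*½ = 15 - ½ = 29/2 ≈ 14.500)
(-30*t)*z(3) = -30*29/2*3² = -435*9 = -3915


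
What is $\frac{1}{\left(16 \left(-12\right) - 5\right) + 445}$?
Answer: $\frac{1}{248} \approx 0.0040323$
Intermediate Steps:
$\frac{1}{\left(16 \left(-12\right) - 5\right) + 445} = \frac{1}{\left(-192 - 5\right) + 445} = \frac{1}{-197 + 445} = \frac{1}{248}$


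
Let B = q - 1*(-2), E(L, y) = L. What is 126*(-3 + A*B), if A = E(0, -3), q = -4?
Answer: -378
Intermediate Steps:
A = 0
B = -2 (B = -4 - 1*(-2) = -4 + 2 = -2)
126*(-3 + A*B) = 126*(-3 + 0*(-2)) = 126*(-3 + 0) = 126*(-3) = -378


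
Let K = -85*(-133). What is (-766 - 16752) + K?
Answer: -6213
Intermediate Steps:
K = 11305
(-766 - 16752) + K = (-766 - 16752) + 11305 = -17518 + 11305 = -6213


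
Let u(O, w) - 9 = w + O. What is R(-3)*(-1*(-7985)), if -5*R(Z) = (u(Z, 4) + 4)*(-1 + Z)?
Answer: 89432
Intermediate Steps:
u(O, w) = 9 + O + w (u(O, w) = 9 + (w + O) = 9 + (O + w) = 9 + O + w)
R(Z) = -(-1 + Z)*(17 + Z)/5 (R(Z) = -((9 + Z + 4) + 4)*(-1 + Z)/5 = -((13 + Z) + 4)*(-1 + Z)/5 = -(17 + Z)*(-1 + Z)/5 = -(-1 + Z)*(17 + Z)/5)
R(-3)*(-1*(-7985)) = (17/5 - 16/5*(-3) - 1/5*(-3)**2)*(-1*(-7985)) = (17/5 + 48/5 - 1/5*9)*7985 = (17/5 + 48/5 - 9/5)*7985 = (56/5)*7985 = 89432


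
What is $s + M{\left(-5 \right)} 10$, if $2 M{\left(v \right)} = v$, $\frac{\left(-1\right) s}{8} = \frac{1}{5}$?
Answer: $- \frac{133}{5} \approx -26.6$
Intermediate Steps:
$s = - \frac{8}{5} \approx -1.6$
$M{\left(v \right)} = \frac{v}{2}$
$s + M{\left(-5 \right)} 10 = - \frac{8}{5} + \frac{1}{2} \left(-5\right) 10 = - \frac{8}{5} - 25 = - \frac{133}{5}$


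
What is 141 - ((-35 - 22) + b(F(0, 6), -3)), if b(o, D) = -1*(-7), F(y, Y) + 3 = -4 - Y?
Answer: 191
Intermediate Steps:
F(y, Y) = -7 - Y (F(y, Y) = -3 + (-4 - Y) = -7 - Y)
b(o, D) = 7
141 - ((-35 - 22) + b(F(0, 6), -3)) = 141 - ((-35 - 22) + 7) = 141 - (-57 + 7) = 141 - 1*(-50) = 141 + 50 = 191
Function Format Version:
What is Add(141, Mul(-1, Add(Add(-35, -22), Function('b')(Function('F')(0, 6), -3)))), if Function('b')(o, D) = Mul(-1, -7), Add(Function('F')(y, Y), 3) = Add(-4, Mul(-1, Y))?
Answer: 191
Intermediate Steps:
Function('F')(y, Y) = Add(-7, Mul(-1, Y)) (Function('F')(y, Y) = Add(-3, Add(-4, Mul(-1, Y))) = Add(-7, Mul(-1, Y)))
Function('b')(o, D) = 7
Add(141, Mul(-1, Add(Add(-35, -22), Function('b')(Function('F')(0, 6), -3)))) = Add(141, Mul(-1, Add(Add(-35, -22), 7))) = Add(141, Mul(-1, Add(-57, 7))) = Add(141, Mul(-1, -50)) = Add(141, 50) = 191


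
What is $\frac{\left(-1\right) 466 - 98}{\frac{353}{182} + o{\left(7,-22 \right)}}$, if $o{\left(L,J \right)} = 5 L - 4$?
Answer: $- \frac{102648}{5995} \approx -17.122$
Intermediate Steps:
$o{\left(L,J \right)} = -4 + 5 L$
$\frac{\left(-1\right) 466 - 98}{\frac{353}{182} + o{\left(7,-22 \right)}} = \frac{\left(-1\right) 466 - 98}{\frac{353}{182} + \left(-4 + 5 \cdot 7\right)} = \frac{-466 - 98}{353 \cdot \frac{1}{182} + \left(-4 + 35\right)} = - \frac{564}{\frac{353}{182} + 31} = - \frac{564}{\frac{5995}{182}} = \left(-564\right) \frac{182}{5995} = - \frac{102648}{5995}$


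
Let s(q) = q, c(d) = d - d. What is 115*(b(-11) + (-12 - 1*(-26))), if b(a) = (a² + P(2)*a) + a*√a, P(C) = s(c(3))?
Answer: 15525 - 1265*I*√11 ≈ 15525.0 - 4195.5*I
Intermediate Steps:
c(d) = 0
P(C) = 0
b(a) = a² + a^(3/2) (b(a) = (a² + 0*a) + a*√a = (a² + 0) + a^(3/2) = a² + a^(3/2))
115*(b(-11) + (-12 - 1*(-26))) = 115*(((-11)² + (-11)^(3/2)) + (-12 - 1*(-26))) = 115*((121 - 11*I*√11) + (-12 + 26)) = 115*((121 - 11*I*√11) + 14) = 115*(135 - 11*I*√11) = 15525 - 1265*I*√11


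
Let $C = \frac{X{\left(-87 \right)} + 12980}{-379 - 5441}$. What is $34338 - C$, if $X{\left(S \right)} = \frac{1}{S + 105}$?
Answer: $\frac{3597482521}{104760} \approx 34340.0$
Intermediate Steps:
$X{\left(S \right)} = \frac{1}{105 + S}$
$C = - \frac{233641}{104760}$ ($C = \frac{\frac{1}{105 - 87} + 12980}{-379 - 5441} = \frac{\frac{1}{18} + 12980}{-5820} = \left(\frac{1}{18} + 12980\right) \left(- \frac{1}{5820}\right) = \frac{233641}{18} \left(- \frac{1}{5820}\right) = - \frac{233641}{104760} \approx -2.2303$)
$34338 - C = 34338 - - \frac{233641}{104760} = 34338 + \frac{233641}{104760} = \frac{3597482521}{104760}$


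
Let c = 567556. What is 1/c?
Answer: 1/567556 ≈ 1.7619e-6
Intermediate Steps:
1/c = 1/567556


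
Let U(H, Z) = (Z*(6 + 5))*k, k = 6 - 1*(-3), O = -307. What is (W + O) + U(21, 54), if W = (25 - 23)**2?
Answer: 5043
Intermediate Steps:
k = 9 (k = 6 + 3 = 9)
W = 4 (W = 2**2 = 4)
U(H, Z) = 99*Z (U(H, Z) = (Z*(6 + 5))*9 = (Z*11)*9 = (11*Z)*9 = 99*Z)
(W + O) + U(21, 54) = (4 - 307) + 99*54 = -303 + 5346 = 5043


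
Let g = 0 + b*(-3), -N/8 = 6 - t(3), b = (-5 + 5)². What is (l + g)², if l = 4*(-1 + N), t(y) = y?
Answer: 10000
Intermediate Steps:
b = 0 (b = 0² = 0)
N = -24 (N = -8*(6 - 1*3) = -8*(6 - 3) = -8*3 = -24)
g = 0 (g = 0 + 0*(-3) = 0 + 0 = 0)
l = -100 (l = 4*(-1 - 24) = 4*(-25) = -100)
(l + g)² = (-100 + 0)² = (-100)² = 10000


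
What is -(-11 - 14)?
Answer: 25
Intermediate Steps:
-(-11 - 14) = -1*(-25) = 25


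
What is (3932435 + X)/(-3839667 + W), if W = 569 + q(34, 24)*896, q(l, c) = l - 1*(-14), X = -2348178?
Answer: -1584257/3796090 ≈ -0.41734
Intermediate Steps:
q(l, c) = 14 + l (q(l, c) = l + 14 = 14 + l)
W = 43577 (W = 569 + (14 + 34)*896 = 569 + 48*896 = 569 + 43008 = 43577)
(3932435 + X)/(-3839667 + W) = (3932435 - 2348178)/(-3839667 + 43577) = 1584257/(-3796090) = 1584257*(-1/3796090) = -1584257/3796090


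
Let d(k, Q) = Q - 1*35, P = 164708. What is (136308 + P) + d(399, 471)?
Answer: 301452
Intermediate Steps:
d(k, Q) = -35 + Q (d(k, Q) = Q - 35 = -35 + Q)
(136308 + P) + d(399, 471) = (136308 + 164708) + (-35 + 471) = 301016 + 436 = 301452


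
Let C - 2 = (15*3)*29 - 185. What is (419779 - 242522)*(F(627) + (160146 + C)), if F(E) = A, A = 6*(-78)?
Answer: 28502925600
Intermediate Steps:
A = -468
C = 1122 (C = 2 + ((15*3)*29 - 185) = 2 + (45*29 - 185) = 2 + (1305 - 185) = 2 + 1120 = 1122)
F(E) = -468
(419779 - 242522)*(F(627) + (160146 + C)) = (419779 - 242522)*(-468 + (160146 + 1122)) = 177257*(-468 + 161268) = 177257*160800 = 28502925600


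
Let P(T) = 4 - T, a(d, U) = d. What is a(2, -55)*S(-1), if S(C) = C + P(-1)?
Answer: 8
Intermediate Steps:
S(C) = 5 + C (S(C) = C + (4 - 1*(-1)) = C + (4 + 1) = C + 5 = 5 + C)
a(2, -55)*S(-1) = 2*(5 - 1) = 2*4 = 8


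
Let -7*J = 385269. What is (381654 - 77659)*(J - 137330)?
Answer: -409353283105/7 ≈ -5.8479e+10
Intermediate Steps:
J = -385269/7 (J = -1/7*385269 = -385269/7 ≈ -55038.)
(381654 - 77659)*(J - 137330) = (381654 - 77659)*(-385269/7 - 137330) = 303995*(-1346579/7) = -409353283105/7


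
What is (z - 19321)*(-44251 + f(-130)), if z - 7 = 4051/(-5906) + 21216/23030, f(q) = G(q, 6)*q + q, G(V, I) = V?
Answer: 36095815046913637/68007590 ≈ 5.3076e+8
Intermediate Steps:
f(q) = q + q² (f(q) = q*q + q = q² + q = q + q²)
z = 492056713/68007590 (z = 7 + (4051/(-5906) + 21216/23030) = 7 + (4051*(-1/5906) + 21216*(1/23030)) = 7 + (-4051/5906 + 10608/11515) = 7 + 16003583/68007590 = 492056713/68007590 ≈ 7.2353)
(z - 19321)*(-44251 + f(-130)) = (492056713/68007590 - 19321)*(-44251 - 130*(1 - 130)) = -1313482589677*(-44251 - 130*(-129))/68007590 = -1313482589677*(-44251 + 16770)/68007590 = -1313482589677/68007590*(-27481) = 36095815046913637/68007590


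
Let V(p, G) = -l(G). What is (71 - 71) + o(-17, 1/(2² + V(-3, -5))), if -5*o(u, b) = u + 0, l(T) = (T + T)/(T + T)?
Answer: 17/5 ≈ 3.4000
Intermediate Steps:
l(T) = 1 (l(T) = (2*T)/((2*T)) = (2*T)*(1/(2*T)) = 1)
V(p, G) = -1 (V(p, G) = -1*1 = -1)
o(u, b) = -u/5 (o(u, b) = -(u + 0)/5 = -u/5)
(71 - 71) + o(-17, 1/(2² + V(-3, -5))) = (71 - 71) - ⅕*(-17) = 0 + 17/5 = 17/5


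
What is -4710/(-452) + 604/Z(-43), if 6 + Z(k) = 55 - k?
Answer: 88291/5198 ≈ 16.986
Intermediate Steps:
Z(k) = 49 - k (Z(k) = -6 + (55 - k) = 49 - k)
-4710/(-452) + 604/Z(-43) = -4710/(-452) + 604/(49 - 1*(-43)) = -4710*(-1/452) + 604/(49 + 43) = 2355/226 + 604/92 = 2355/226 + 604*(1/92) = 2355/226 + 151/23 = 88291/5198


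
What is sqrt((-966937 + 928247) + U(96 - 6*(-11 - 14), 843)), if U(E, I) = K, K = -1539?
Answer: 7*I*sqrt(821) ≈ 200.57*I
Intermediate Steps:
U(E, I) = -1539
sqrt((-966937 + 928247) + U(96 - 6*(-11 - 14), 843)) = sqrt((-966937 + 928247) - 1539) = sqrt(-38690 - 1539) = sqrt(-40229) = 7*I*sqrt(821)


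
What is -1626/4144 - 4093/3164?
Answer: -56393/33448 ≈ -1.6860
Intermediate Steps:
-1626/4144 - 4093/3164 = -1626*1/4144 - 4093*1/3164 = -813/2072 - 4093/3164 = -56393/33448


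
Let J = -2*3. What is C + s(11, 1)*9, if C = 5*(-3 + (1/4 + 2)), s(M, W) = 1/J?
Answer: -21/4 ≈ -5.2500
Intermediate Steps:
J = -6
s(M, W) = -1/6 (s(M, W) = 1/(-6) = -1/6)
C = -15/4 (C = 5*(-3 + (1/4 + 2)) = 5*(-3 + 9/4) = 5*(-3/4) = -15/4 ≈ -3.7500)
C + s(11, 1)*9 = -15/4 - 1/6*9 = -15/4 - 3/2 = -21/4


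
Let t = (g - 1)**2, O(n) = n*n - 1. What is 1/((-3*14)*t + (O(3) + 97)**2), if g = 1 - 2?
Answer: 1/10857 ≈ 9.2107e-5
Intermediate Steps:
g = -1
O(n) = -1 + n**2 (O(n) = n**2 - 1 = -1 + n**2)
t = 4 (t = (-1 - 1)**2 = (-2)**2 = 4)
1/((-3*14)*t + (O(3) + 97)**2) = 1/(-3*14*4 + ((-1 + 3**2) + 97)**2) = 1/(-42*4 + ((-1 + 9) + 97)**2) = 1/(-168 + (8 + 97)**2) = 1/(-168 + 105**2) = 1/(-168 + 11025) = 1/10857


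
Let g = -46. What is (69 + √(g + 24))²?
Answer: (69 + I*√22)² ≈ 4739.0 + 647.28*I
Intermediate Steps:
(69 + √(g + 24))² = (69 + √(-46 + 24))² = (69 + √(-22))² = (69 + I*√22)²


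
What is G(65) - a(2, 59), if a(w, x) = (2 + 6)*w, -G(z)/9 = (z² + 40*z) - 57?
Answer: -60928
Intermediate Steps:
G(z) = 513 - 360*z - 9*z² (G(z) = -9*((z² + 40*z) - 57) = -9*(-57 + z² + 40*z) = 513 - 360*z - 9*z²)
a(w, x) = 8*w
G(65) - a(2, 59) = (513 - 360*65 - 9*65²) - 8*2 = (513 - 23400 - 9*4225) - 1*16 = (513 - 23400 - 38025) - 16 = -60912 - 16 = -60928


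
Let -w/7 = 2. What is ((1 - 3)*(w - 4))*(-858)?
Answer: -30888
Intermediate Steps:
w = -14 (w = -7*2 = -14)
((1 - 3)*(w - 4))*(-858) = ((1 - 3)*(-14 - 4))*(-858) = -2*(-18)*(-858) = 36*(-858) = -30888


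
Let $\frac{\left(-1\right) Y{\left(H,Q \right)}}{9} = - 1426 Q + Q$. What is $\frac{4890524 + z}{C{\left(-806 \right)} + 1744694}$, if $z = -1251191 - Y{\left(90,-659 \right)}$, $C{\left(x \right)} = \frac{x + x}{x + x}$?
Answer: $\frac{4030336}{581565} \approx 6.9302$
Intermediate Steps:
$Y{\left(H,Q \right)} = 12825 Q$ ($Y{\left(H,Q \right)} = - 9 \left(- 1426 Q + Q\right) = - 9 \left(- 1425 Q\right) = 12825 Q$)
$C{\left(x \right)} = 1$ ($C{\left(x \right)} = \frac{2 x}{2 x} = 2 x \frac{1}{2 x} = 1$)
$z = 7200484$ ($z = -1251191 - 12825 \left(-659\right) = -1251191 - -8451675 = -1251191 + 8451675 = 7200484$)
$\frac{4890524 + z}{C{\left(-806 \right)} + 1744694} = \frac{4890524 + 7200484}{1 + 1744694} = \frac{12091008}{1744695} = 12091008 \cdot \frac{1}{1744695} = \frac{4030336}{581565}$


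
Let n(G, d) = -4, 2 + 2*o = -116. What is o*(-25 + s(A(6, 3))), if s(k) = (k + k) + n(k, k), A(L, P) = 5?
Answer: 1121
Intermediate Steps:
o = -59 (o = -1 + (1/2)*(-116) = -1 - 58 = -59)
s(k) = -4 + 2*k (s(k) = (k + k) - 4 = 2*k - 4 = -4 + 2*k)
o*(-25 + s(A(6, 3))) = -59*(-25 + (-4 + 2*5)) = -59*(-25 + (-4 + 10)) = -59*(-25 + 6) = -59*(-19) = 1121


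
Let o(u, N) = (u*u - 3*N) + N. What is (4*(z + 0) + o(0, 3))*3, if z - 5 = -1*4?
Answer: -6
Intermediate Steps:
o(u, N) = u² - 2*N (o(u, N) = (u² - 3*N) + N = u² - 2*N)
z = 1 (z = 5 - 1*4 = 5 - 4 = 1)
(4*(z + 0) + o(0, 3))*3 = (4*(1 + 0) + (0² - 2*3))*3 = (4*1 + (0 - 6))*3 = (4 - 6)*3 = -2*3 = -6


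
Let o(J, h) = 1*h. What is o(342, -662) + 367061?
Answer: 366399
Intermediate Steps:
o(J, h) = h
o(342, -662) + 367061 = -662 + 367061 = 366399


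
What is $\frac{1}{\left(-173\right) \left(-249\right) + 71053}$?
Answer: $\frac{1}{114130} \approx 8.7619 \cdot 10^{-6}$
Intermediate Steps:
$\frac{1}{\left(-173\right) \left(-249\right) + 71053} = \frac{1}{43077 + 71053} = \frac{1}{114130}$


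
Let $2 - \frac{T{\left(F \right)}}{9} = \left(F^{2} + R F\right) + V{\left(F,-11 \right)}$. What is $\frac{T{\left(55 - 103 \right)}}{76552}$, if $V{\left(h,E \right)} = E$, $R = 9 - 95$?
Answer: $- \frac{8253}{10936} \approx -0.75466$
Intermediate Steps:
$R = -86$ ($R = 9 - 95 = -86$)
$T{\left(F \right)} = 117 - 9 F^{2} + 774 F$ ($T{\left(F \right)} = 18 - 9 \left(\left(F^{2} - 86 F\right) - 11\right) = 18 - 9 \left(-11 + F^{2} - 86 F\right) = 18 + \left(99 - 9 F^{2} + 774 F\right) = 117 - 9 F^{2} + 774 F$)
$\frac{T{\left(55 - 103 \right)}}{76552} = \frac{117 - 9 \left(55 - 103\right)^{2} + 774 \left(55 - 103\right)}{76552} = \left(117 - 9 \left(-48\right)^{2} + 774 \left(-48\right)\right) \frac{1}{76552} = \left(117 - 20736 - 37152\right) \frac{1}{76552} = \left(-57771\right) \frac{1}{76552} = - \frac{8253}{10936}$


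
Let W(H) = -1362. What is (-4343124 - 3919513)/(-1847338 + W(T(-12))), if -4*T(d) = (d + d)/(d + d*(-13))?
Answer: 8262637/1848700 ≈ 4.4694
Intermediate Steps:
T(d) = 1/24 (T(d) = -(d + d)/(4*(d + d*(-13))) = -2*d/(4*(d - 13*d)) = -2*d/(4*((-12*d))) = -2*d*(-1/(12*d))/4 = -1/4*(-1/6) = 1/24)
(-4343124 - 3919513)/(-1847338 + W(T(-12))) = (-4343124 - 3919513)/(-1847338 - 1362) = -8262637/(-1848700) = -8262637*(-1/1848700) = 8262637/1848700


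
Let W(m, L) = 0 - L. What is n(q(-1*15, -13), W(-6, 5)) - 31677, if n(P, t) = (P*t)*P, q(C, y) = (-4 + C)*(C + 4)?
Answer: -250082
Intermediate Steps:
W(m, L) = -L
q(C, y) = (-4 + C)*(4 + C)
n(P, t) = t*P²
n(q(-1*15, -13), W(-6, 5)) - 31677 = (-1*5)*(-16 + (-1*15)²)² - 31677 = -5*(-16 + (-15)²)² - 31677 = -5*(-16 + 225)² - 31677 = -5*209² - 31677 = -5*43681 - 31677 = -218405 - 31677 = -250082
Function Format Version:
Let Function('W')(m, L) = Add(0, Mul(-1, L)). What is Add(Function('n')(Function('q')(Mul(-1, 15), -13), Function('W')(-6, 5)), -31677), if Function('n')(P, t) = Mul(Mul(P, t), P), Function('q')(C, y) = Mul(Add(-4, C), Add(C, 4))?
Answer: -250082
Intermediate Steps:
Function('W')(m, L) = Mul(-1, L)
Function('q')(C, y) = Mul(Add(-4, C), Add(4, C))
Function('n')(P, t) = Mul(t, Pow(P, 2))
Add(Function('n')(Function('q')(Mul(-1, 15), -13), Function('W')(-6, 5)), -31677) = Add(Mul(Mul(-1, 5), Pow(Add(-16, Pow(Mul(-1, 15), 2)), 2)), -31677) = Add(Mul(-5, Pow(Add(-16, Pow(-15, 2)), 2)), -31677) = Add(Mul(-5, Pow(Add(-16, 225), 2)), -31677) = Add(Mul(-5, Pow(209, 2)), -31677) = Add(Mul(-5, 43681), -31677) = Add(-218405, -31677) = -250082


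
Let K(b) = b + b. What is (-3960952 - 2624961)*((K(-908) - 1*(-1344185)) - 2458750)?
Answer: 7352388140853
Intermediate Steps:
K(b) = 2*b
(-3960952 - 2624961)*((K(-908) - 1*(-1344185)) - 2458750) = (-3960952 - 2624961)*((2*(-908) - 1*(-1344185)) - 2458750) = -6585913*((-1816 + 1344185) - 2458750) = -6585913*(1342369 - 2458750) = -6585913*(-1116381) = 7352388140853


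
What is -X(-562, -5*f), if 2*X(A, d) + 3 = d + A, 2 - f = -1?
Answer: 290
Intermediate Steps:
f = 3 (f = 2 - 1*(-1) = 2 + 1 = 3)
X(A, d) = -3/2 + A/2 + d/2 (X(A, d) = -3/2 + (d + A)/2 = -3/2 + (A + d)/2 = -3/2 + (A/2 + d/2) = -3/2 + A/2 + d/2)
-X(-562, -5*f) = -(-3/2 + (½)*(-562) + (-5*3)/2) = -(-3/2 - 281 + (½)*(-15)) = -(-3/2 - 281 - 15/2) = -1*(-290) = 290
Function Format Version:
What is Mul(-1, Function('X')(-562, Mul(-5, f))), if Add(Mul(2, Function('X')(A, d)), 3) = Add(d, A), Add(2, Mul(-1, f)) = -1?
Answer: 290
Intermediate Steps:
f = 3 (f = Add(2, Mul(-1, -1)) = Add(2, 1) = 3)
Function('X')(A, d) = Add(Rational(-3, 2), Mul(Rational(1, 2), A), Mul(Rational(1, 2), d)) (Function('X')(A, d) = Add(Rational(-3, 2), Mul(Rational(1, 2), Add(d, A))) = Add(Rational(-3, 2), Mul(Rational(1, 2), Add(A, d))) = Add(Rational(-3, 2), Add(Mul(Rational(1, 2), A), Mul(Rational(1, 2), d))) = Add(Rational(-3, 2), Mul(Rational(1, 2), A), Mul(Rational(1, 2), d)))
Mul(-1, Function('X')(-562, Mul(-5, f))) = Mul(-1, Add(Rational(-3, 2), Mul(Rational(1, 2), -562), Mul(Rational(1, 2), Mul(-5, 3)))) = Mul(-1, Add(Rational(-3, 2), -281, Mul(Rational(1, 2), -15))) = Mul(-1, Add(Rational(-3, 2), -281, Rational(-15, 2))) = Mul(-1, -290) = 290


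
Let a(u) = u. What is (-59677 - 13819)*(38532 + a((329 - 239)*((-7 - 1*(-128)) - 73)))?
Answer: -3149450592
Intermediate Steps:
(-59677 - 13819)*(38532 + a((329 - 239)*((-7 - 1*(-128)) - 73))) = (-59677 - 13819)*(38532 + (329 - 239)*((-7 - 1*(-128)) - 73)) = -73496*(38532 + 90*((-7 + 128) - 73)) = -73496*(38532 + 90*(121 - 73)) = -73496*(38532 + 90*48) = -73496*(38532 + 4320) = -73496*42852 = -3149450592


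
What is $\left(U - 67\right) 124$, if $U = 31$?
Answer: $-4464$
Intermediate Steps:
$\left(U - 67\right) 124 = \left(31 - 67\right) 124 = \left(-36\right) 124 = -4464$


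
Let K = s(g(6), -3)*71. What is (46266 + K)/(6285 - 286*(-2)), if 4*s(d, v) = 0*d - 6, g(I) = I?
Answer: 92319/13714 ≈ 6.7317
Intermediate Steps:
s(d, v) = -3/2 (s(d, v) = (0*d - 6)/4 = (0 - 6)/4 = (1/4)*(-6) = -3/2)
K = -213/2 (K = -3/2*71 = -213/2 ≈ -106.50)
(46266 + K)/(6285 - 286*(-2)) = (46266 - 213/2)/(6285 - 286*(-2)) = 92319/(2*(6285 + 572)) = (92319/2)/6857 = (92319/2)*(1/6857) = 92319/13714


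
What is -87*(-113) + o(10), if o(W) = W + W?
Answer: 9851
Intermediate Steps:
o(W) = 2*W
-87*(-113) + o(10) = -87*(-113) + 2*10 = 9831 + 20 = 9851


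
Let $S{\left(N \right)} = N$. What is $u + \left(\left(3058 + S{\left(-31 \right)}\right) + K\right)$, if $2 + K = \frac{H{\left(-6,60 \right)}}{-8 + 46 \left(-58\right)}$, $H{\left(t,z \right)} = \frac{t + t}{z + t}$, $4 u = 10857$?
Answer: $\frac{138224099}{24084} \approx 5739.3$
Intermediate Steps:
$u = \frac{10857}{4}$ ($u = \frac{1}{4} \cdot 10857 = \frac{10857}{4} \approx 2714.3$)
$H{\left(t,z \right)} = \frac{2 t}{t + z}$
$K = - \frac{24083}{12042}$ ($K = -2 + \frac{2 \left(-6\right) \frac{1}{-6 + 60}}{-8 + 46 \left(-58\right)} = -2 + \frac{2 \left(-6\right) \frac{1}{54}}{-8 - 2668} = -2 + \frac{2 \left(-6\right) \frac{1}{54}}{-2676} = -2 - - \frac{1}{12042} = -2 + \frac{1}{12042} = - \frac{24083}{12042} \approx -1.9999$)
$u + \left(\left(3058 + S{\left(-31 \right)}\right) + K\right) = \frac{10857}{4} + \left(\left(3058 - 31\right) - \frac{24083}{12042}\right) = \frac{10857}{4} + \left(3027 - \frac{24083}{12042}\right) = \frac{10857}{4} + \frac{36427051}{12042} = \frac{138224099}{24084}$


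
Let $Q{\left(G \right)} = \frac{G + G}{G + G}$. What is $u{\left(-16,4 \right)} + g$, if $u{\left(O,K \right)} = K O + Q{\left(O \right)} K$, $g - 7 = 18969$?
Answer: $18916$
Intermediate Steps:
$Q{\left(G \right)} = 1$ ($Q{\left(G \right)} = \frac{2 G}{2 G} = 2 G \frac{1}{2 G} = 1$)
$g = 18976$ ($g = 7 + 18969 = 18976$)
$u{\left(O,K \right)} = K + K O$ ($u{\left(O,K \right)} = K O + 1 K = K O + K = K + K O$)
$u{\left(-16,4 \right)} + g = 4 \left(1 - 16\right) + 18976 = 4 \left(-15\right) + 18976 = -60 + 18976 = 18916$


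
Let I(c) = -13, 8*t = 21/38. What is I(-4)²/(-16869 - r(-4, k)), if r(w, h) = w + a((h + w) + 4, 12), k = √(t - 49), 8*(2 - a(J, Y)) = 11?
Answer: -1352/134925 ≈ -0.010020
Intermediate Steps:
t = 21/304 (t = (21/38)/8 = (21*(1/38))/8 = (⅛)*(21/38) = 21/304 ≈ 0.069079)
a(J, Y) = 5/8 (a(J, Y) = 2 - ⅛*11 = 2 - 11/8 = 5/8)
k = 5*I*√11305/76 (k = √(21/304 - 49) = √(-14875/304) = 5*I*√11305/76 ≈ 6.9951*I)
r(w, h) = 5/8 + w (r(w, h) = w + 5/8 = 5/8 + w)
I(-4)²/(-16869 - r(-4, k)) = (-13)²/(-16869 - (5/8 - 4)) = 169/(-16869 - 1*(-27/8)) = 169/(-16869 + 27/8) = 169/(-134925/8) = 169*(-8/134925) = -1352/134925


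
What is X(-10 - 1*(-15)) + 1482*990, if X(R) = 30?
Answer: 1467210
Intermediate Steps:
X(-10 - 1*(-15)) + 1482*990 = 30 + 1482*990 = 30 + 1467180 = 1467210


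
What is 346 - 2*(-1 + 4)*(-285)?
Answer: 2056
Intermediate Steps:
346 - 2*(-1 + 4)*(-285) = 346 - 2*3*(-285) = 346 - 6*(-285) = 346 + 1710 = 2056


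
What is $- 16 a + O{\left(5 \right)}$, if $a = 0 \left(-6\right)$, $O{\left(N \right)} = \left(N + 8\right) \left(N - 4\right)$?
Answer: $13$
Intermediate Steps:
$O{\left(N \right)} = \left(-4 + N\right) \left(8 + N\right)$ ($O{\left(N \right)} = \left(8 + N\right) \left(-4 + N\right) = \left(-4 + N\right) \left(8 + N\right)$)
$a = 0$
$- 16 a + O{\left(5 \right)} = \left(-16\right) 0 + \left(-32 + 5^{2} + 4 \cdot 5\right) = 0 + \left(-32 + 25 + 20\right) = 0 + 13 = 13$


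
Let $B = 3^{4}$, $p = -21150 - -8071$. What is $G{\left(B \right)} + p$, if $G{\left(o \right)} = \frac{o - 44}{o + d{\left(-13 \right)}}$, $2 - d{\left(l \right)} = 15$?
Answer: $- \frac{889335}{68} \approx -13078.0$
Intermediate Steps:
$d{\left(l \right)} = -13$ ($d{\left(l \right)} = 2 - 15 = -13$)
$p = -13079$ ($p = -21150 + 8071 = -13079$)
$B = 81$
$G{\left(o \right)} = \frac{-44 + o}{-13 + o}$ ($G{\left(o \right)} = \frac{o - 44}{o - 13} = \frac{-44 + o}{-13 + o}$)
$G{\left(B \right)} + p = \frac{-44 + 81}{-13 + 81} - 13079 = \frac{1}{68} \cdot 37 - 13079 = \frac{37}{68} - 13079 = - \frac{889335}{68}$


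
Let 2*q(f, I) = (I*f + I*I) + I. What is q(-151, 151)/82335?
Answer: 151/164670 ≈ 0.00091699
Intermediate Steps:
q(f, I) = I/2 + I²/2 + I*f/2 (q(f, I) = ((I*f + I*I) + I)/2 = ((I*f + I²) + I)/2 = ((I² + I*f) + I)/2 = (I + I² + I*f)/2 = I/2 + I²/2 + I*f/2)
q(-151, 151)/82335 = ((½)*151*(1 + 151 - 151))/82335 = ((½)*151*1)*(1/82335) = (151/2)*(1/82335) = 151/164670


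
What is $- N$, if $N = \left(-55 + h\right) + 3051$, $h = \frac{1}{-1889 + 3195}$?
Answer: $- \frac{3912777}{1306} \approx -2996.0$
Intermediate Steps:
$h = \frac{1}{1306} \approx 0.0007657$
$N = \frac{3912777}{1306}$ ($N = \left(-55 + \frac{1}{1306}\right) + 3051 = - \frac{71829}{1306} + 3051 = \frac{3912777}{1306} \approx 2996.0$)
$- N = \left(-1\right) \frac{3912777}{1306} = - \frac{3912777}{1306}$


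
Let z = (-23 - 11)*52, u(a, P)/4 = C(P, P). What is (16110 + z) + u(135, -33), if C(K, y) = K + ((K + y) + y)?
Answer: 13814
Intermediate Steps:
C(K, y) = 2*K + 2*y (C(K, y) = K + (K + 2*y) = 2*K + 2*y)
u(a, P) = 16*P (u(a, P) = 4*(2*P + 2*P) = 4*(4*P) = 16*P)
z = -1768 (z = -34*52 = -1768)
(16110 + z) + u(135, -33) = (16110 - 1768) + 16*(-33) = 14342 - 528 = 13814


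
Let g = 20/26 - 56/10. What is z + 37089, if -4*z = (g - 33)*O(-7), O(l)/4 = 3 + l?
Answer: 2400949/65 ≈ 36938.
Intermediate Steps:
g = -314/65 (g = 20*(1/26) - 56*1/10 = 10/13 - 28/5 = -314/65 ≈ -4.8308)
O(l) = 12 + 4*l (O(l) = 4*(3 + l) = 12 + 4*l)
z = -9836/65 (z = -(-314/65 - 33)*(12 + 4*(-7))/4 = -(-2459)*(12 - 28)/260 = -(-2459)*(-16)/260 = -1/4*39344/65 = -9836/65 ≈ -151.32)
z + 37089 = -9836/65 + 37089 = 2400949/65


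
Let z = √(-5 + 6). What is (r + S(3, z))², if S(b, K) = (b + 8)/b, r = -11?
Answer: 484/9 ≈ 53.778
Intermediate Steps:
z = 1 (z = √1 = 1)
S(b, K) = (8 + b)/b
(r + S(3, z))² = (-11 + (8 + 3)/3)² = (-11 + (⅓)*11)² = (-11 + 11/3)² = (-22/3)² = 484/9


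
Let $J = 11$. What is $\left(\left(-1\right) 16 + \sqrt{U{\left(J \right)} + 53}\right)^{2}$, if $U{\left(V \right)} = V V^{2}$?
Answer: $1640 - 64 \sqrt{346} \approx 449.53$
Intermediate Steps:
$U{\left(V \right)} = V^{3}$
$\left(\left(-1\right) 16 + \sqrt{U{\left(J \right)} + 53}\right)^{2} = \left(\left(-1\right) 16 + \sqrt{11^{3} + 53}\right)^{2} = \left(-16 + \sqrt{1331 + 53}\right)^{2} = \left(-16 + \sqrt{1384}\right)^{2} = \left(-16 + 2 \sqrt{346}\right)^{2}$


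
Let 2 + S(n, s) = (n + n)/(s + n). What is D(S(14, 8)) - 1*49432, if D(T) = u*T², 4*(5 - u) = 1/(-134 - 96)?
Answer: -687809472/13915 ≈ -49429.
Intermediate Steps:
S(n, s) = -2 + 2*n/(n + s) (S(n, s) = -2 + (n + n)/(s + n) = -2 + (2*n)/(n + s) = -2 + 2*n/(n + s))
u = 4601/920 (u = 5 - 1/(4*(-134 - 96)) = 5 - ¼/(-230) = 5 - ¼*(-1/230) = 5 + 1/920 = 4601/920 ≈ 5.0011)
D(T) = 4601*T²/920
D(S(14, 8)) - 1*49432 = 4601*(-2*8/(14 + 8))²/920 - 1*49432 = 4601*(-2*8/22)²/920 - 49432 = 4601*(-2*8*1/22)²/920 - 49432 = 4601*(-8/11)²/920 - 49432 = (4601/920)*(64/121) - 49432 = 36808/13915 - 49432 = -687809472/13915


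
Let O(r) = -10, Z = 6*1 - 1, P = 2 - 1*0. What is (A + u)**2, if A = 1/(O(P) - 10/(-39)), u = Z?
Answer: 3463321/144400 ≈ 23.984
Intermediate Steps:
P = 2 (P = 2 + 0 = 2)
Z = 5 (Z = 6 - 1 = 5)
u = 5
A = -39/380 (A = 1/(-10 - 10/(-39)) = 1/(-10 - 10*(-1/39)) = 1/(-10 + 10/39) = 1/(-380/39) = -39/380 ≈ -0.10263)
(A + u)**2 = (-39/380 + 5)**2 = (1861/380)**2 = 3463321/144400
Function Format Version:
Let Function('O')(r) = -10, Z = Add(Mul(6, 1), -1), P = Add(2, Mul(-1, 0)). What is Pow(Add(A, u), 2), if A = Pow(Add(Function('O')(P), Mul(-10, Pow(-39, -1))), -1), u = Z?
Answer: Rational(3463321, 144400) ≈ 23.984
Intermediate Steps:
P = 2 (P = Add(2, 0) = 2)
Z = 5 (Z = Add(6, -1) = 5)
u = 5
A = Rational(-39, 380) (A = Pow(Add(-10, Mul(-10, Pow(-39, -1))), -1) = Pow(Add(-10, Mul(-10, Rational(-1, 39))), -1) = Pow(Add(-10, Rational(10, 39)), -1) = Pow(Rational(-380, 39), -1) = Rational(-39, 380) ≈ -0.10263)
Pow(Add(A, u), 2) = Pow(Add(Rational(-39, 380), 5), 2) = Pow(Rational(1861, 380), 2) = Rational(3463321, 144400)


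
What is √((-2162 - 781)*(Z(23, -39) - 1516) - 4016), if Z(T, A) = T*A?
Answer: √7097443 ≈ 2664.1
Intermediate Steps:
Z(T, A) = A*T
√((-2162 - 781)*(Z(23, -39) - 1516) - 4016) = √((-2162 - 781)*(-39*23 - 1516) - 4016) = √(-2943*(-897 - 1516) - 4016) = √(-2943*(-2413) - 4016) = √(7101459 - 4016) = √7097443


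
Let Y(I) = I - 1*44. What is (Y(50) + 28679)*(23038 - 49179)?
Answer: -749854585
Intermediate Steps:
Y(I) = -44 + I (Y(I) = I - 44 = -44 + I)
(Y(50) + 28679)*(23038 - 49179) = ((-44 + 50) + 28679)*(23038 - 49179) = (6 + 28679)*(-26141) = 28685*(-26141) = -749854585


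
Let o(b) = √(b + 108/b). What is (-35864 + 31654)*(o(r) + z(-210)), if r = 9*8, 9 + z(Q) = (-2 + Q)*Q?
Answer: -187391310 - 14735*√6 ≈ -1.8743e+8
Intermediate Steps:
z(Q) = -9 + Q*(-2 + Q) (z(Q) = -9 + (-2 + Q)*Q = -9 + Q*(-2 + Q))
r = 72
(-35864 + 31654)*(o(r) + z(-210)) = (-35864 + 31654)*(√(72 + 108/72) + (-9 + (-210)² - 2*(-210))) = -4210*(√(72 + 108*(1/72)) + (-9 + 44100 + 420)) = -4210*(√(72 + 3/2) + 44511) = -4210*(√(147/2) + 44511) = -4210*(7*√6/2 + 44511) = -4210*(44511 + 7*√6/2) = -187391310 - 14735*√6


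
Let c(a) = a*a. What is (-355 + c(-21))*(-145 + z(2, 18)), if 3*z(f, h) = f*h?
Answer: -11438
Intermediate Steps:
z(f, h) = f*h/3 (z(f, h) = (f*h)/3 = f*h/3)
c(a) = a²
(-355 + c(-21))*(-145 + z(2, 18)) = (-355 + (-21)²)*(-145 + (⅓)*2*18) = (-355 + 441)*(-145 + 12) = 86*(-133) = -11438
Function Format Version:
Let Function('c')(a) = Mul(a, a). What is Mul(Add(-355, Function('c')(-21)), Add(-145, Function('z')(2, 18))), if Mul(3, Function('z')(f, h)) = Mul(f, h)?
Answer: -11438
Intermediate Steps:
Function('z')(f, h) = Mul(Rational(1, 3), f, h) (Function('z')(f, h) = Mul(Rational(1, 3), Mul(f, h)) = Mul(Rational(1, 3), f, h))
Function('c')(a) = Pow(a, 2)
Mul(Add(-355, Function('c')(-21)), Add(-145, Function('z')(2, 18))) = Mul(Add(-355, Pow(-21, 2)), Add(-145, Mul(Rational(1, 3), 2, 18))) = Mul(Add(-355, 441), Add(-145, 12)) = Mul(86, -133) = -11438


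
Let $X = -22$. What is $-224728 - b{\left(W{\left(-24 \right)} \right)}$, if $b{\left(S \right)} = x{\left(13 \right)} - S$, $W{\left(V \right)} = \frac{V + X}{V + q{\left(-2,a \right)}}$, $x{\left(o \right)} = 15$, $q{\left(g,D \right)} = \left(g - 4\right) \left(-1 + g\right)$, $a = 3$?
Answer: $- \frac{674206}{3} \approx -2.2474 \cdot 10^{5}$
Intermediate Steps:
$q{\left(g,D \right)} = \left(-1 + g\right) \left(-4 + g\right)$ ($q{\left(g,D \right)} = \left(-4 + g\right) \left(-1 + g\right) = \left(-1 + g\right) \left(-4 + g\right)$)
$W{\left(V \right)} = \frac{-22 + V}{18 + V}$ ($W{\left(V \right)} = \frac{V - 22}{V + \left(4 + \left(-2\right)^{2} - -10\right)} = \frac{-22 + V}{V + \left(4 + 4 + 10\right)} = \frac{-22 + V}{V + 18} = \frac{-22 + V}{18 + V}$)
$b{\left(S \right)} = 15 - S$
$-224728 - b{\left(W{\left(-24 \right)} \right)} = -224728 - \left(15 - \frac{-22 - 24}{18 - 24}\right) = -224728 - \left(15 - \frac{1}{-6} \left(-46\right)\right) = -224728 - \left(15 - \left(- \frac{1}{6}\right) \left(-46\right)\right) = -224728 - \left(15 - \frac{23}{3}\right) = -224728 - \frac{22}{3} = - \frac{674206}{3}$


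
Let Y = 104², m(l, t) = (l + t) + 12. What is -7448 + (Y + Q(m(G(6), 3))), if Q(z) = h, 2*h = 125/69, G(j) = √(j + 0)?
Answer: 464909/138 ≈ 3368.9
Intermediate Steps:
G(j) = √j
m(l, t) = 12 + l + t
Y = 10816
h = 125/138 (h = (125/69)/2 = (125*(1/69))/2 = (½)*(125/69) = 125/138 ≈ 0.90580)
Q(z) = 125/138
-7448 + (Y + Q(m(G(6), 3))) = -7448 + (10816 + 125/138) = -7448 + 1492733/138 = 464909/138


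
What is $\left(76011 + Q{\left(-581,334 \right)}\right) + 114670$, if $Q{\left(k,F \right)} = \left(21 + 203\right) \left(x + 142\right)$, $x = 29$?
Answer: $228985$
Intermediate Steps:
$Q{\left(k,F \right)} = 38304$ ($Q{\left(k,F \right)} = \left(21 + 203\right) \left(29 + 142\right) = 224 \cdot 171 = 38304$)
$\left(76011 + Q{\left(-581,334 \right)}\right) + 114670 = \left(76011 + 38304\right) + 114670 = 114315 + 114670 = 228985$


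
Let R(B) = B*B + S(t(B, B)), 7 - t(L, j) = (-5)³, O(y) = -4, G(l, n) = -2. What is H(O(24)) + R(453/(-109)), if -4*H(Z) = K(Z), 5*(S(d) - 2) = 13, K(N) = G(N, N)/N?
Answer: 10335059/475240 ≈ 21.747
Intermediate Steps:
K(N) = -2/N
t(L, j) = 132 (t(L, j) = 7 - 1*(-5)³ = 7 - 1*(-125) = 7 + 125 = 132)
S(d) = 23/5 (S(d) = 2 + (⅕)*13 = 2 + 13/5 = 23/5)
H(Z) = 1/(2*Z) (H(Z) = -(-1)/(2*Z) = 1/(2*Z))
R(B) = 23/5 + B² (R(B) = B*B + 23/5 = B² + 23/5 = 23/5 + B²)
H(O(24)) + R(453/(-109)) = (½)/(-4) + (23/5 + (453/(-109))²) = (½)*(-¼) + (23/5 + (453*(-1/109))²) = -⅛ + (23/5 + (-453/109)²) = -⅛ + (23/5 + 205209/11881) = -⅛ + 1299308/59405 = 10335059/475240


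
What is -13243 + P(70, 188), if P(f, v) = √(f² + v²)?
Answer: -13243 + 2*√10061 ≈ -13042.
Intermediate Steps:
-13243 + P(70, 188) = -13243 + √(70² + 188²) = -13243 + √(4900 + 35344) = -13243 + √40244 = -13243 + 2*√10061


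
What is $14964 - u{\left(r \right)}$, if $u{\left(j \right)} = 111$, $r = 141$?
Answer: $14853$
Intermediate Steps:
$14964 - u{\left(r \right)} = 14964 - 111 = 14853$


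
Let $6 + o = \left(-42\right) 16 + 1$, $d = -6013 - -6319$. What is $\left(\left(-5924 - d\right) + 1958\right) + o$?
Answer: $-4949$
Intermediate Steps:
$d = 306$ ($d = -6013 + 6319 = 306$)
$o = -677$ ($o = -6 + \left(\left(-42\right) 16 + 1\right) = -6 + \left(-672 + 1\right) = -6 - 671 = -677$)
$\left(\left(-5924 - d\right) + 1958\right) + o = \left(\left(-5924 - 306\right) + 1958\right) - 677 = \left(-6230 + 1958\right) - 677 = -4272 - 677 = -4949$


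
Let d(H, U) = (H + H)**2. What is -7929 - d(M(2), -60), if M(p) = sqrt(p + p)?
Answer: -7945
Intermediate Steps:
M(p) = sqrt(2)*sqrt(p) (M(p) = sqrt(2*p) = sqrt(2)*sqrt(p))
d(H, U) = 4*H**2 (d(H, U) = (2*H)**2 = 4*H**2)
-7929 - d(M(2), -60) = -7929 - 4*(sqrt(2)*sqrt(2))**2 = -7929 - 4*2**2 = -7929 - 4*4 = -7929 - 1*16 = -7929 - 16 = -7945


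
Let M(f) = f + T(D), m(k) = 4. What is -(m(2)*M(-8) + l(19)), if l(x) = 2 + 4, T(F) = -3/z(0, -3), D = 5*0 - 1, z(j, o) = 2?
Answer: 32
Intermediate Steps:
D = -1 (D = 0 - 1 = -1)
T(F) = -3/2
l(x) = 6
M(f) = -3/2 + f (M(f) = f - 3/2 = -3/2 + f)
-(m(2)*M(-8) + l(19)) = -(4*(-3/2 - 8) + 6) = -(4*(-19/2) + 6) = -(-38 + 6) = -1*(-32) = 32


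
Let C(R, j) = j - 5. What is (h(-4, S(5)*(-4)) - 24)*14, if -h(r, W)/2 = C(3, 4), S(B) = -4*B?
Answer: -308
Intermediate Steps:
C(R, j) = -5 + j
h(r, W) = 2 (h(r, W) = -2*(-5 + 4) = -2*(-1) = 2)
(h(-4, S(5)*(-4)) - 24)*14 = (2 - 24)*14 = -22*14 = -308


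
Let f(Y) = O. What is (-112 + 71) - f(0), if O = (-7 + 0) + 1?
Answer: -35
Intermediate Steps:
O = -6 (O = -7 + 1 = -6)
f(Y) = -6
(-112 + 71) - f(0) = (-112 + 71) - 1*(-6) = -41 + 6 = -35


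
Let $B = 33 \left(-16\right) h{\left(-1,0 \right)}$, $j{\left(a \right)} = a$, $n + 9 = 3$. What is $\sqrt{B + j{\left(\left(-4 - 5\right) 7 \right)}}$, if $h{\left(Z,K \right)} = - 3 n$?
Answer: $3 i \sqrt{1063} \approx 97.811 i$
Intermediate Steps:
$n = -6$ ($n = -9 + 3 = -6$)
$h{\left(Z,K \right)} = 18$ ($h{\left(Z,K \right)} = \left(-3\right) \left(-6\right) = 18$)
$B = -9504$ ($B = 33 \left(-16\right) 18 = \left(-528\right) 18 = -9504$)
$\sqrt{B + j{\left(\left(-4 - 5\right) 7 \right)}} = \sqrt{-9504 + \left(-4 - 5\right) 7} = \sqrt{-9504 - 63} = \sqrt{-9567} = 3 i \sqrt{1063}$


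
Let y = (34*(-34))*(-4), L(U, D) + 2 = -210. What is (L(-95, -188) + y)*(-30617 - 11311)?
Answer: -184986336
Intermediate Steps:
L(U, D) = -212 (L(U, D) = -2 - 210 = -212)
y = 4624 (y = -1156*(-4) = 4624)
(L(-95, -188) + y)*(-30617 - 11311) = (-212 + 4624)*(-30617 - 11311) = 4412*(-41928) = -184986336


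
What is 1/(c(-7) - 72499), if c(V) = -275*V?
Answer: -1/70574 ≈ -1.4170e-5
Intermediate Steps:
1/(c(-7) - 72499) = 1/(-275*(-7) - 72499) = 1/(1925 - 72499) = 1/(-70574) = -1/70574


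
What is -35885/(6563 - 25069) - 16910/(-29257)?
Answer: 1362823905/541430042 ≈ 2.5171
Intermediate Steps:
-35885/(6563 - 25069) - 16910/(-29257) = -35885/(-18506) - 16910*(-1/29257) = -35885*(-1/18506) + 16910/29257 = 35885/18506 + 16910/29257 = 1362823905/541430042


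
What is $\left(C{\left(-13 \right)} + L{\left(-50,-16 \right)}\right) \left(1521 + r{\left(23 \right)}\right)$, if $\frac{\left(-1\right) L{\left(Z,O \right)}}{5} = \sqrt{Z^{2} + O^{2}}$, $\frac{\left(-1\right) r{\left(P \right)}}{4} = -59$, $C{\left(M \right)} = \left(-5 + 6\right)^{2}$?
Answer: $1757 - 17570 \sqrt{689} \approx -4.5943 \cdot 10^{5}$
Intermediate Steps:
$C{\left(M \right)} = 1$ ($C{\left(M \right)} = 1^{2} = 1$)
$r{\left(P \right)} = 236$ ($r{\left(P \right)} = \left(-4\right) \left(-59\right) = 236$)
$L{\left(Z,O \right)} = - 5 \sqrt{O^{2} + Z^{2}}$ ($L{\left(Z,O \right)} = - 5 \sqrt{Z^{2} + O^{2}} = - 5 \sqrt{O^{2} + Z^{2}}$)
$\left(C{\left(-13 \right)} + L{\left(-50,-16 \right)}\right) \left(1521 + r{\left(23 \right)}\right) = \left(1 - 5 \sqrt{\left(-16\right)^{2} + \left(-50\right)^{2}}\right) \left(1521 + 236\right) = \left(1 - 5 \sqrt{256 + 2500}\right) 1757 = \left(1 - 5 \sqrt{2756}\right) 1757 = \left(1 - 5 \cdot 2 \sqrt{689}\right) 1757 = \left(1 - 10 \sqrt{689}\right) 1757 = 1757 - 17570 \sqrt{689}$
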